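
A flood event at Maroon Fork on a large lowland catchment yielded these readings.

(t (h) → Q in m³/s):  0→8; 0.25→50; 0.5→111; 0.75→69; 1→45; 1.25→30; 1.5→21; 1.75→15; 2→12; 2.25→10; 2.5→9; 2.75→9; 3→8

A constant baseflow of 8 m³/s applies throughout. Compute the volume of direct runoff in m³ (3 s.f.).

Direct-runoff ordinates (Q − Q_b): 0.0, 42.0, 103.0, 61.0, 37.0, 22.0, 13.0, 7.0, 4.0, 2.0, 1.0, 1.0, 0.0 m³/s.
ΣQ_DR = 293.0 m³/s.
With Δt = 0.25 h = 900 s, V = ΣQ_DR · Δt = 293.0 × 900 = 2.64 × 10^5 m³.

V ≈ 2.64 × 10^5 m³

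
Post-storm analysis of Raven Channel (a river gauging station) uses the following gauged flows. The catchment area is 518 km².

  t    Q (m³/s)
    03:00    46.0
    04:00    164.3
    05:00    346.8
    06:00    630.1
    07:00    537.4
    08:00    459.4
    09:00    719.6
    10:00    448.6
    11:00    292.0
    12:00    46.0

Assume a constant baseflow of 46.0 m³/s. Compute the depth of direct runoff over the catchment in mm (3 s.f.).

d ≈ 22.4 mm

Direct runoff: 0.0, 118.3, 300.8, 584.1, 491.4, 413.4, 673.6, 402.6, 246.0, 0.0 m³/s; ΣQ_DR = 3230 m³/s.
V = ΣQ_DR · Δt = 3230 × 3600 s = 1.163 × 10^7 m³.
Over A = 518 km², depth = V / A = 22.4 mm.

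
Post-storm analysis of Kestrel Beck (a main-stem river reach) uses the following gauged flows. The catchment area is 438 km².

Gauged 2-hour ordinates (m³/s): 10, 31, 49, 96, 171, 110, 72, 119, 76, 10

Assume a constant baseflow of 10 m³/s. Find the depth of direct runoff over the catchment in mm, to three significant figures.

d ≈ 10.6 mm

Direct runoff: 0.0, 21.0, 39.0, 86.0, 161.0, 100.0, 62.0, 109.0, 66.0, 0.0 m³/s; ΣQ_DR = 644.0 m³/s.
V = ΣQ_DR · Δt = 644.0 × 7200 s = 4.637 × 10^6 m³.
Over A = 438 km², depth = V / A = 10.6 mm.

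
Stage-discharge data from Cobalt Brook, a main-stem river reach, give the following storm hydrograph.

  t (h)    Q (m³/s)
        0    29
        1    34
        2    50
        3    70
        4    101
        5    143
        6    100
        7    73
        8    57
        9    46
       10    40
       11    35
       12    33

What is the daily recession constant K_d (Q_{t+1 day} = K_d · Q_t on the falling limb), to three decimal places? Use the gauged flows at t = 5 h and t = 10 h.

Between t = 5 h and t = 10 h the flow falls from 143 to 40 m³/s over 5×1 h = 5 h.
Per-interval ratio K = (40/143)^(1/5) = 0.7751; K_d = K^(24/1) = 0.002.

K_d ≈ 0.002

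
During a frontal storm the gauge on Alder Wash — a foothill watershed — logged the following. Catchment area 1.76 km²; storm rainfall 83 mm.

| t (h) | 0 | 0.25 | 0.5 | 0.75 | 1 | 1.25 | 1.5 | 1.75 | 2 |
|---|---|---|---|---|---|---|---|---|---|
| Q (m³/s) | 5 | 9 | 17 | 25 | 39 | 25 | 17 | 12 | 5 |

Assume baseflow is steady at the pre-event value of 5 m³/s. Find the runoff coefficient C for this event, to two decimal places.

ΣQ_DR = 109.0 m³/s; V = ΣQ_DR·Δt = 98100 m³.
Runoff depth d = V / A = 55.74 mm.
C = d / P = 55.74 / 83 = 0.67.

C ≈ 0.67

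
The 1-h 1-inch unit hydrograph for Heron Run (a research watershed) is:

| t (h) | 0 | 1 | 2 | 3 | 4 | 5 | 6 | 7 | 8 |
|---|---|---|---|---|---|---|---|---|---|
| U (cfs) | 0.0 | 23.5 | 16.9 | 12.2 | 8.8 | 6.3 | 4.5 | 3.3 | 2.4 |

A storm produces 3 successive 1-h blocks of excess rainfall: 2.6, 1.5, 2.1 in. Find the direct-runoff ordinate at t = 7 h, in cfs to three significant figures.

Q ≈ 28.6 cfs

By discrete convolution, Q_j = Σ (P_i / 1 in) · U_{j−i}.
At t = 7 h (j=7): Q = (2.6/1)·3.3 + (1.5/1)·4.5 + (2.1/1)·6.3 = 28.6 cfs.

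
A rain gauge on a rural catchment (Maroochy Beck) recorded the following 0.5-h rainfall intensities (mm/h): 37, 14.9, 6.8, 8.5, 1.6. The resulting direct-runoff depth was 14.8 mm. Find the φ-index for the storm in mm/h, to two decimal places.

Only the 2 blocks with intensity above φ contribute runoff: 37, 14.9 mm/h.
Σ(I−φ)·Δt = d  ⇒  (37+14.9 − 2φ)·0.5 = 14.8
φ = (51.90 − 14.8/0.5) / 2 = 11.15 mm/h.

φ ≈ 11.15 mm/h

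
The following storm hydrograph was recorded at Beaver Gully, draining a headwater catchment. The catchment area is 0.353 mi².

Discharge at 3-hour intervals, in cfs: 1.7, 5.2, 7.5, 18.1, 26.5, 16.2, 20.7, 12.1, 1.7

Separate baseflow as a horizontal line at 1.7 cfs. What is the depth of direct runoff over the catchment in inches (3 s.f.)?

d ≈ 1.24 in

Direct runoff: 0.0, 3.5, 5.8, 16.4, 24.8, 14.5, 19.0, 10.4, 0.0 cfs; ΣQ_DR = 94.40 cfs.
V = ΣQ_DR · Δt = 94.40 × 10800 s = 1.020 × 10^6 ft³.
Over A = 0.353 mi², depth = V / A = 1.24 in.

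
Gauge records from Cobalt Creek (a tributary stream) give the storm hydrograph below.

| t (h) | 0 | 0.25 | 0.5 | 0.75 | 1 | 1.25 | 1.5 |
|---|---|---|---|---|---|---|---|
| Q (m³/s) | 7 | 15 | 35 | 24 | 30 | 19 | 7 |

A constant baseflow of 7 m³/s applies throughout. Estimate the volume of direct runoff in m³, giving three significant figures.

Direct-runoff ordinates (Q − Q_b): 0.0, 8.0, 28.0, 17.0, 23.0, 12.0, 0.0 m³/s.
ΣQ_DR = 88.00 m³/s.
With Δt = 0.25 h = 900 s, V = ΣQ_DR · Δt = 88.00 × 900 = 79200 m³.

V ≈ 79200 m³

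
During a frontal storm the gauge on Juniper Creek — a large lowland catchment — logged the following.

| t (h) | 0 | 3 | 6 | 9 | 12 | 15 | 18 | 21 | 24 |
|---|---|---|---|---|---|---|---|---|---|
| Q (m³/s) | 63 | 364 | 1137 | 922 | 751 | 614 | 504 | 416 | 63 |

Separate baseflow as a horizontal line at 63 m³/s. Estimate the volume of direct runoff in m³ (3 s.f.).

V ≈ 4.61 × 10^7 m³

Direct-runoff ordinates (Q − Q_b): 0.0, 301.0, 1074.0, 859.0, 688.0, 551.0, 441.0, 353.0, 0.0 m³/s.
ΣQ_DR = 4267 m³/s.
With Δt = 3 h = 10800 s, V = ΣQ_DR · Δt = 4267 × 10800 = 4.61 × 10^7 m³.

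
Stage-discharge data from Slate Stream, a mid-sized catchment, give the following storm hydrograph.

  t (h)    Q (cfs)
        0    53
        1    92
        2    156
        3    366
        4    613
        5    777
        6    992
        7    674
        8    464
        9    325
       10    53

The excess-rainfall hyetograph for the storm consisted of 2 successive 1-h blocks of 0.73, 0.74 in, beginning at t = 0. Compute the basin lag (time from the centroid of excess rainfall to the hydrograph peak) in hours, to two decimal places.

t_L ≈ 5.00 h

Centroid of excess rainfall: t_c = Σ P_i·t̄_i / ΣP_i = 1.0034 h (block centres at 0.5, 1.5 h).
Hydrograph peak occurs at t = 6 h, so basin lag t_L = 6 − 1.0034 = 5.00 h.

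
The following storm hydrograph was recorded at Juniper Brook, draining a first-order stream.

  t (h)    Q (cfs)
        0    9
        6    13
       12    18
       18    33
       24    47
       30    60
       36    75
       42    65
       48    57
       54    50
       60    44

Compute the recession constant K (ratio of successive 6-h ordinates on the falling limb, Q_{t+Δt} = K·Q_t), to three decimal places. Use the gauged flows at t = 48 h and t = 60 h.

Using the recession-limb readings at t = 48 h and t = 60 h: Q falls from 57 to 44 cfs over 2 intervals.
K = (Q₂/Q₁)^(1/2) = (44/57)^(1/2) = 0.879.

K ≈ 0.879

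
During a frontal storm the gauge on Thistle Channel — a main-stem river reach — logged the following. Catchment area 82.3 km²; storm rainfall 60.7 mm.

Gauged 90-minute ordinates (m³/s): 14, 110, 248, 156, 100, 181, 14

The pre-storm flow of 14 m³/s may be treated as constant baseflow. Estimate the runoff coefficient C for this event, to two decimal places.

C ≈ 0.78

ΣQ_DR = 725.0 m³/s; V = ΣQ_DR·Δt = 3.915 × 10^6 m³.
Runoff depth d = V / A = 47.57 mm.
C = d / P = 47.57 / 60.7 = 0.78.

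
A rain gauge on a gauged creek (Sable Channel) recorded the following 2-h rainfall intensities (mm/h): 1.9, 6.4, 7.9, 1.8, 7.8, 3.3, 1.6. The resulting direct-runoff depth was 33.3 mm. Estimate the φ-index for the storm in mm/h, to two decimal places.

Only the 4 blocks with intensity above φ contribute runoff: 6.4, 7.9, 7.8, 3.3 mm/h.
Σ(I−φ)·Δt = d  ⇒  (6.4+7.9+7.8+3.3 − 4φ)·2 = 33.3
φ = (25.40 − 33.3/2) / 4 = 2.19 mm/h.

φ ≈ 2.19 mm/h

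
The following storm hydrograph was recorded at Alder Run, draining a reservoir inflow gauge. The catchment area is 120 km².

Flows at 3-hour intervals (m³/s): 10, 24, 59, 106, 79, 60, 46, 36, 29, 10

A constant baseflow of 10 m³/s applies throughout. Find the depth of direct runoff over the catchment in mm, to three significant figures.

Direct runoff: 0.0, 14.0, 49.0, 96.0, 69.0, 50.0, 36.0, 26.0, 19.0, 0.0 m³/s; ΣQ_DR = 359.0 m³/s.
V = ΣQ_DR · Δt = 359.0 × 10800 s = 3.877 × 10^6 m³.
Over A = 120 km², depth = V / A = 32.3 mm.

d ≈ 32.3 mm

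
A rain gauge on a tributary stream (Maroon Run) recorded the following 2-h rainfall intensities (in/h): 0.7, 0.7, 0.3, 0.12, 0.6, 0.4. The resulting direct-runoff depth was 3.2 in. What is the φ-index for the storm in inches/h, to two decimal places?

φ ≈ 0.22 in/h

Only the 5 blocks with intensity above φ contribute runoff: 0.7, 0.7, 0.3, 0.6, 0.4 in/h.
Σ(I−φ)·Δt = d  ⇒  (0.7+0.7+0.3+0.6+0.4 − 5φ)·2 = 3.2
φ = (2.700 − 3.2/2) / 5 = 0.22 in/h.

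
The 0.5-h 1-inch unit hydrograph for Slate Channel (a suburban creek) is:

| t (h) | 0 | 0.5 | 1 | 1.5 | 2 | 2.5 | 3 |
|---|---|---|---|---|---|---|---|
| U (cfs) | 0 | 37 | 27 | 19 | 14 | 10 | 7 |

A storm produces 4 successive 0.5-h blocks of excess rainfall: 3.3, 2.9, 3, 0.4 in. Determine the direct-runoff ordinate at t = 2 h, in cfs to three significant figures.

Q ≈ 197 cfs

By discrete convolution, Q_j = Σ (P_i / 1 in) · U_{j−i}.
At t = 2 h (j=4): Q = (3.3/1)·14 + (2.9/1)·19 + (3/1)·27 + (0.4/1)·37 = 197 cfs.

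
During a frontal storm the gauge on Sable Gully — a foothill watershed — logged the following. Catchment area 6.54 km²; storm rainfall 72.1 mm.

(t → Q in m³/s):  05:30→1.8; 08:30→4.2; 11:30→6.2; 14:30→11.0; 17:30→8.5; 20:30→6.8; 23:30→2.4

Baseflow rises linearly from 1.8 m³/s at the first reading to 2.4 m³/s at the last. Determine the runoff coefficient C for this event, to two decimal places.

ΣQ_DR = 26.20 m³/s; V = ΣQ_DR·Δt = 2.830 × 10^5 m³.
Runoff depth d = V / A = 43.27 mm.
C = d / P = 43.27 / 72.1 = 0.60.

C ≈ 0.60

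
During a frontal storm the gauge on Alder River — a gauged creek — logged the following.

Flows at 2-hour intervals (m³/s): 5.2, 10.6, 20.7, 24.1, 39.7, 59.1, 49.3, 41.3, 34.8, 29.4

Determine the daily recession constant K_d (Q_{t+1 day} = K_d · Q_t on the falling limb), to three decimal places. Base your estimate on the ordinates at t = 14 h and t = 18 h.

K_d ≈ 0.130

Between t = 14 h and t = 18 h the flow falls from 41.3 to 29.4 m³/s over 2×2 h = 4 h.
Per-interval ratio K = (29.4/41.3)^(1/2) = 0.8437; K_d = K^(24/2) = 0.130.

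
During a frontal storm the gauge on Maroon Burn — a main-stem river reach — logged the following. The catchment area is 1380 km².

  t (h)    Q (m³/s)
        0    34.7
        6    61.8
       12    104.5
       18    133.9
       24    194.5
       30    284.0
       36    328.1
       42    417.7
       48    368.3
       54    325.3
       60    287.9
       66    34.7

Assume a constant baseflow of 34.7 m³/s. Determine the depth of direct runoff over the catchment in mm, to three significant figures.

d ≈ 33.8 mm

Direct runoff: 0.0, 27.1, 69.8, 99.2, 159.8, 249.3, 293.4, 383.0, 333.6, 290.6, 253.2, 0.0 m³/s; ΣQ_DR = 2159 m³/s.
V = ΣQ_DR · Δt = 2159 × 21600 s = 4.663 × 10^7 m³.
Over A = 1380 km², depth = V / A = 33.8 mm.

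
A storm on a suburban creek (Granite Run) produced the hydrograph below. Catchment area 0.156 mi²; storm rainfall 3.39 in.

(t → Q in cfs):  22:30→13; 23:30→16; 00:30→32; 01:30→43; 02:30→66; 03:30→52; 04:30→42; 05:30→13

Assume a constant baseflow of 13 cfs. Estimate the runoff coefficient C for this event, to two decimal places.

ΣQ_DR = 173.0 cfs; V = ΣQ_DR·Δt = 6.228 × 10^5 ft³.
Runoff depth d = V / A = 1.718 in.
C = d / P = 1.718 / 3.39 = 0.51.

C ≈ 0.51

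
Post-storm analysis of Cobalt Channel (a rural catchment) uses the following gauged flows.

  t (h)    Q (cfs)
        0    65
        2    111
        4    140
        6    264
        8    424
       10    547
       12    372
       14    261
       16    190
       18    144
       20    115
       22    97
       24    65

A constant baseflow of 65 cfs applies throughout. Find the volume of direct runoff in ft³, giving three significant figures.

Direct-runoff ordinates (Q − Q_b): 0.0, 46.0, 75.0, 199.0, 359.0, 482.0, 307.0, 196.0, 125.0, 79.0, 50.0, 32.0, 0.0 cfs.
ΣQ_DR = 1950 cfs.
With Δt = 2 h = 7200 s, V = ΣQ_DR · Δt = 1950 × 7200 = 1.40 × 10^7 ft³.

V ≈ 1.40 × 10^7 ft³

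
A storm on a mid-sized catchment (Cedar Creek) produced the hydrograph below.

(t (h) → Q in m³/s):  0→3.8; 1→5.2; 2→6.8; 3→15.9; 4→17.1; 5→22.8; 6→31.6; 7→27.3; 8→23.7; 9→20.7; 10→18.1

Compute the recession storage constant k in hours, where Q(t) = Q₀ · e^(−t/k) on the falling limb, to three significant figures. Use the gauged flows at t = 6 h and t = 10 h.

On the falling limb, Q drops from 31.6 to 18.1 m³/s between t = 6 h and t = 10 h (Δt = 4 h).
k = −Δt / ln(Q₂/Q₁) = −4 / ln(18.1/31.6) = 7.18 h.

k ≈ 7.18 h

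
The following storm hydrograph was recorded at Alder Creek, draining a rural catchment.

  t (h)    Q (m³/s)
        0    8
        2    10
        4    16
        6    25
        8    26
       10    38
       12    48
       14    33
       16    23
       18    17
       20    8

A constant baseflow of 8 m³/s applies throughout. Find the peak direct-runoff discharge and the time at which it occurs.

Subtracting baseflow gives direct-runoff ordinates: 0.0, 2.0, 8.0, 17.0, 18.0, 30.0, 40.0, 25.0, 15.0, 9.0, 0.0 m³/s.
The maximum is 40.0 m³/s, occurring at the reading for t = 12 h.

Q_p = 40.0 m³/s at t = 12 h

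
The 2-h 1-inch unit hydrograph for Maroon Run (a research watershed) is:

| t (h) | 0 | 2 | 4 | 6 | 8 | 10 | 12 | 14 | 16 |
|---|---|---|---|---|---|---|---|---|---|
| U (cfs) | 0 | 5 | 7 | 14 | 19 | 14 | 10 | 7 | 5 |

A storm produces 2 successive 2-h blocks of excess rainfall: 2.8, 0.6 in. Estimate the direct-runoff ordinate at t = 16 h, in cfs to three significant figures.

Q ≈ 18.2 cfs

By discrete convolution, Q_j = Σ (P_i / 1 in) · U_{j−i}.
At t = 16 h (j=8): Q = (2.8/1)·5 + (0.6/1)·7 = 18.2 cfs.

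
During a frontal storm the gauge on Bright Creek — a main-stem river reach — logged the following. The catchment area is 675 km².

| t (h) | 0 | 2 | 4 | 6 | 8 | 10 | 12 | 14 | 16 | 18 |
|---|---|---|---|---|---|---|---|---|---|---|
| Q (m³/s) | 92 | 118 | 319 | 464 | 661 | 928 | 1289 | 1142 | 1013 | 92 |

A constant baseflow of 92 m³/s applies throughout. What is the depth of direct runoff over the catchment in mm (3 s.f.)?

Direct runoff: 0.0, 26.0, 227.0, 372.0, 569.0, 836.0, 1197.0, 1050.0, 921.0, 0.0 m³/s; ΣQ_DR = 5198 m³/s.
V = ΣQ_DR · Δt = 5198 × 7200 s = 3.743 × 10^7 m³.
Over A = 675 km², depth = V / A = 55.4 mm.

d ≈ 55.4 mm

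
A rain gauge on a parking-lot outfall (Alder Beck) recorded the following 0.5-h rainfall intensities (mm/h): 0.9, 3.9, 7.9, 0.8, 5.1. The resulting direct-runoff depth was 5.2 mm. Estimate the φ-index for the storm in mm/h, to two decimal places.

φ ≈ 2.17 mm/h

Only the 3 blocks with intensity above φ contribute runoff: 3.9, 7.9, 5.1 mm/h.
Σ(I−φ)·Δt = d  ⇒  (3.9+7.9+5.1 − 3φ)·0.5 = 5.2
φ = (16.90 − 5.2/0.5) / 3 = 2.17 mm/h.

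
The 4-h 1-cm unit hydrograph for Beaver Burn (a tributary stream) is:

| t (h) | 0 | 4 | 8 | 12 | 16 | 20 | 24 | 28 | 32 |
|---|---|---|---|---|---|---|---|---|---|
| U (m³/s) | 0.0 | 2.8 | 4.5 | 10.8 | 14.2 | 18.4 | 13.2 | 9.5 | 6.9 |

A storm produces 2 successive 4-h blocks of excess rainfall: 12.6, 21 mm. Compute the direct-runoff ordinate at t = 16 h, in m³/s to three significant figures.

Q ≈ 40.6 m³/s

By discrete convolution, Q_j = Σ (P_i / 10 mm) · U_{j−i}.
At t = 16 h (j=4): Q = (12.6/10)·14.2 + (21/10)·10.8 = 40.6 m³/s.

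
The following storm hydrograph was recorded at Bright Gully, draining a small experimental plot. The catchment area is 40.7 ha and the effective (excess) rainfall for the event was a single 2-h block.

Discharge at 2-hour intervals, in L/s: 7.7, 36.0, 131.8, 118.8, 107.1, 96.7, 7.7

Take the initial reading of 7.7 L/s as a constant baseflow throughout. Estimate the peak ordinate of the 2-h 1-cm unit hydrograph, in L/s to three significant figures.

U_p ≈ 155 L/s

Direct runoff: 0.0, 28.3, 124.1, 111.1, 99.4, 89.0, 0.0 L/s; ΣQ_DR = 451.9 L/s, peak = 124.1 L/s.
Runoff depth d = ΣQ_DR·Δt / A = 451.9 × 7200 / (40.7 ha) = 7.994 mm.
The 1-cm UH is the DRH scaled by (10 mm)/d, so U_p = 124.1 × 10/7.994 = 155 L/s.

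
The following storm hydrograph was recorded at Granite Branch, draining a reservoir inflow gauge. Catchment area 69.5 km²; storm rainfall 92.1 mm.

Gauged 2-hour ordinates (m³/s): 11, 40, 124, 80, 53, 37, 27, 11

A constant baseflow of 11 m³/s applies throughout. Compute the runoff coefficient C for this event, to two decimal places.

C ≈ 0.33

ΣQ_DR = 295.0 m³/s; V = ΣQ_DR·Δt = 2.124 × 10^6 m³.
Runoff depth d = V / A = 30.56 mm.
C = d / P = 30.56 / 92.1 = 0.33.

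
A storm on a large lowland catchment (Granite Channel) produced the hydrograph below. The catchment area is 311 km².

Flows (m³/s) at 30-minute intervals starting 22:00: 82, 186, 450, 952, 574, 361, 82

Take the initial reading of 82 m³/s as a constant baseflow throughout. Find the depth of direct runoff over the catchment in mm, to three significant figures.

d ≈ 12.2 mm

Direct runoff: 0.0, 104.0, 368.0, 870.0, 492.0, 279.0, 0.0 m³/s; ΣQ_DR = 2113 m³/s.
V = ΣQ_DR · Δt = 2113 × 1800 s = 3.803 × 10^6 m³.
Over A = 311 km², depth = V / A = 12.2 mm.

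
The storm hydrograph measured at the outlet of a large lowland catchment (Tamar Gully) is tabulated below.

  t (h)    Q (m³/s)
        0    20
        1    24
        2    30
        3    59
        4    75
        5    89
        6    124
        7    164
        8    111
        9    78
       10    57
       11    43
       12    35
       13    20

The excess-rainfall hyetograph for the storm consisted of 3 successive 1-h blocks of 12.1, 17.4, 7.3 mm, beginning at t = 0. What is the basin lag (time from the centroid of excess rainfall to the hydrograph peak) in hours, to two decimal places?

Centroid of excess rainfall: t_c = Σ P_i·t̄_i / ΣP_i = 1.3696 h (block centres at 0.5, 1.5, 2.5 h).
Hydrograph peak occurs at t = 7 h, so basin lag t_L = 7 − 1.3696 = 5.63 h.

t_L ≈ 5.63 h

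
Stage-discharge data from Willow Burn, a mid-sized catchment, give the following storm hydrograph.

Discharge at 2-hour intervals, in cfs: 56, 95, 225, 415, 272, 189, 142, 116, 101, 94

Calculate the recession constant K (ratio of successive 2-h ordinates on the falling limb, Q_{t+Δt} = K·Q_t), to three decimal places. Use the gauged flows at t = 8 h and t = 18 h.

Using the recession-limb readings at t = 8 h and t = 18 h: Q falls from 272 to 94 cfs over 5 intervals.
K = (Q₂/Q₁)^(1/5) = (94/272)^(1/5) = 0.809.

K ≈ 0.809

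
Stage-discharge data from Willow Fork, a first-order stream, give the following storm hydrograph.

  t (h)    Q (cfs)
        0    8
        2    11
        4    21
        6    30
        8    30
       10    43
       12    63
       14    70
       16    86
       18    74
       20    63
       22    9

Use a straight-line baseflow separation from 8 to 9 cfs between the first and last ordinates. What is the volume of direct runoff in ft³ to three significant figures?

V ≈ 2.92 × 10^6 ft³

Direct-runoff ordinates (Q − Q_b): 0.00, 2.91, 12.82, 21.73, 21.64, 34.55, 54.45, 61.36, 77.27, 65.18, 54.09, 0.00 cfs.
ΣQ_DR = 406.0 cfs.
With Δt = 2 h = 7200 s, V = ΣQ_DR · Δt = 406.0 × 7200 = 2.92 × 10^6 ft³.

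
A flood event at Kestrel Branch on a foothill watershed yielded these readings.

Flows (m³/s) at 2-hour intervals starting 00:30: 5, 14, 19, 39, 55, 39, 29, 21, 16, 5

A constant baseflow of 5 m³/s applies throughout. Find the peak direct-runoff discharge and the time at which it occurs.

Q_p = 50.0 m³/s at t = 08:30

Subtracting baseflow gives direct-runoff ordinates: 0.0, 9.0, 14.0, 34.0, 50.0, 34.0, 24.0, 16.0, 11.0, 0.0 m³/s.
The maximum is 50.0 m³/s, occurring at the reading for t = 08:30.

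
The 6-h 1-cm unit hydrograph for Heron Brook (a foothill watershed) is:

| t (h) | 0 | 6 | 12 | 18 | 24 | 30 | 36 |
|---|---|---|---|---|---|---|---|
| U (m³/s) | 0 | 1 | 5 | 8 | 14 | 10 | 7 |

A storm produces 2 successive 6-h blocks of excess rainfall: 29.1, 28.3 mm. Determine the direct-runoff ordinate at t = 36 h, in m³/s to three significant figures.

Q ≈ 48.7 m³/s

By discrete convolution, Q_j = Σ (P_i / 10 mm) · U_{j−i}.
At t = 36 h (j=6): Q = (29.1/10)·7 + (28.3/10)·10 = 48.7 m³/s.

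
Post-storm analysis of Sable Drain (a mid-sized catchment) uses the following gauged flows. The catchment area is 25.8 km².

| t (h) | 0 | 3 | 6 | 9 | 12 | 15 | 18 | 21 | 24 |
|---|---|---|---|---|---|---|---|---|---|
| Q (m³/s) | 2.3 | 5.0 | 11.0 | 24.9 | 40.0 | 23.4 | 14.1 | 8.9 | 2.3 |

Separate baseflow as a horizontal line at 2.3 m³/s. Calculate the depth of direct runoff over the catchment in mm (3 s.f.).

d ≈ 46.5 mm

Direct runoff: 0.0, 2.7, 8.7, 22.6, 37.7, 21.1, 11.8, 6.6, 0.0 m³/s; ΣQ_DR = 111.2 m³/s.
V = ΣQ_DR · Δt = 111.2 × 10800 s = 1.201 × 10^6 m³.
Over A = 25.8 km², depth = V / A = 46.5 mm.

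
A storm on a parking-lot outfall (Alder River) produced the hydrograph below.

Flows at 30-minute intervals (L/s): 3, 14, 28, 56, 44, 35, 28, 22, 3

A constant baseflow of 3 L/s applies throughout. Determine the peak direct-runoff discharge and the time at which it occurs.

Q_p = 53.0 L/s at t = 1.5 h

Subtracting baseflow gives direct-runoff ordinates: 0.0, 11.0, 25.0, 53.0, 41.0, 32.0, 25.0, 19.0, 0.0 L/s.
The maximum is 53.0 L/s, occurring at the reading for t = 1.5 h.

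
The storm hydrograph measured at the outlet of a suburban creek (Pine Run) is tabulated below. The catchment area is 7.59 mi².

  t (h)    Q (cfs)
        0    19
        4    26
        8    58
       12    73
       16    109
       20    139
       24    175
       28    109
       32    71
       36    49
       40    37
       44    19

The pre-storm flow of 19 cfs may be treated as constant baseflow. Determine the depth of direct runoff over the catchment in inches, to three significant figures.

d ≈ 0.536 in

Direct runoff: 0.0, 7.0, 39.0, 54.0, 90.0, 120.0, 156.0, 90.0, 52.0, 30.0, 18.0, 0.0 cfs; ΣQ_DR = 656.0 cfs.
V = ΣQ_DR · Δt = 656.0 × 14400 s = 9.446 × 10^6 ft³.
Over A = 7.59 mi², depth = V / A = 0.536 in.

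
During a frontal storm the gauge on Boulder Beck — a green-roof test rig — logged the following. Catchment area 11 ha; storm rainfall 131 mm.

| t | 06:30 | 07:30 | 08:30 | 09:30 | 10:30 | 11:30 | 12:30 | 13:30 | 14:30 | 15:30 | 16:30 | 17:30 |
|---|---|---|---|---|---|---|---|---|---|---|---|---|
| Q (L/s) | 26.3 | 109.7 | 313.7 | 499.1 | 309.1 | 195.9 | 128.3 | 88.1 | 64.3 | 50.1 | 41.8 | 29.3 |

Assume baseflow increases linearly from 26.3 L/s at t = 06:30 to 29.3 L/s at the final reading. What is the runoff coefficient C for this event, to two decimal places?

C ≈ 0.38

ΣQ_DR = 1522 L/s; V = ΣQ_DR·Δt = 5.480 × 10^6 L.
Runoff depth d = V / A = 49.81 mm.
C = d / P = 49.81 / 131 = 0.38.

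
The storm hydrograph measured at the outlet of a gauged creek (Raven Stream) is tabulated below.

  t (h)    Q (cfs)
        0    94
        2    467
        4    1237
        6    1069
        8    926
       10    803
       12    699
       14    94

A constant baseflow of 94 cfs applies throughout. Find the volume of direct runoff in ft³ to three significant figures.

V ≈ 3.34 × 10^7 ft³

Direct-runoff ordinates (Q − Q_b): 0.0, 373.0, 1143.0, 975.0, 832.0, 709.0, 605.0, 0.0 cfs.
ΣQ_DR = 4637 cfs.
With Δt = 2 h = 7200 s, V = ΣQ_DR · Δt = 4637 × 7200 = 3.34 × 10^7 ft³.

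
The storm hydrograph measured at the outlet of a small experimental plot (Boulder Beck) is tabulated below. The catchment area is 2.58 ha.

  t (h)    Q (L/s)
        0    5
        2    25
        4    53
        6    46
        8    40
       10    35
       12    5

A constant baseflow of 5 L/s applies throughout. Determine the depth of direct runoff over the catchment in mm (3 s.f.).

Direct runoff: 0.0, 20.0, 48.0, 41.0, 35.0, 30.0, 0.0 L/s; ΣQ_DR = 174.0 L/s.
V = ΣQ_DR · Δt = 174.0 × 7200 s = 1.253 × 10^6 L.
Over A = 2.58 ha, depth = V / A = 48.6 mm.

d ≈ 48.6 mm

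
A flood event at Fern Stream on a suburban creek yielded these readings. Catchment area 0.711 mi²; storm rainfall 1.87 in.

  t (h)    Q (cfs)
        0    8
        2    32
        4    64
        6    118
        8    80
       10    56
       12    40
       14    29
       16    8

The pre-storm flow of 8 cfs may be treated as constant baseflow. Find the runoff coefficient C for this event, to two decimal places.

C ≈ 0.85

ΣQ_DR = 363.0 cfs; V = ΣQ_DR·Δt = 2.614 × 10^6 ft³.
Runoff depth d = V / A = 1.582 in.
C = d / P = 1.582 / 1.87 = 0.85.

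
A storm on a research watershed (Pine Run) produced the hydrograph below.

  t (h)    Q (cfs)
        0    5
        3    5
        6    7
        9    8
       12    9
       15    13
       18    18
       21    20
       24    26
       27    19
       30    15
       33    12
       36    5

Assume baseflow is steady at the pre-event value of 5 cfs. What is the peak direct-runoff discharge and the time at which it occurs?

Q_p = 21.0 cfs at t = 24 h

Subtracting baseflow gives direct-runoff ordinates: 0.0, 0.0, 2.0, 3.0, 4.0, 8.0, 13.0, 15.0, 21.0, 14.0, 10.0, 7.0, 0.0 cfs.
The maximum is 21.0 cfs, occurring at the reading for t = 24 h.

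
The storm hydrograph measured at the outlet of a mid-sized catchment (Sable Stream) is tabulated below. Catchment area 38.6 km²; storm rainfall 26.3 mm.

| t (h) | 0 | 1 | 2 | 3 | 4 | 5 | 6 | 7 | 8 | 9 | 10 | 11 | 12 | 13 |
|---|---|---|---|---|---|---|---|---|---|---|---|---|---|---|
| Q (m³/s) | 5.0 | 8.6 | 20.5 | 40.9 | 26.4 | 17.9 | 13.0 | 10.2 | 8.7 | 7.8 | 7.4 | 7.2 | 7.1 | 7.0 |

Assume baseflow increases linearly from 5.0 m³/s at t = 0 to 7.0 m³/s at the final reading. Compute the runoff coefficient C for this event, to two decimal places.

ΣQ_DR = 103.7 m³/s; V = ΣQ_DR·Δt = 3.733 × 10^5 m³.
Runoff depth d = V / A = 9.672 mm.
C = d / P = 9.672 / 26.3 = 0.37.

C ≈ 0.37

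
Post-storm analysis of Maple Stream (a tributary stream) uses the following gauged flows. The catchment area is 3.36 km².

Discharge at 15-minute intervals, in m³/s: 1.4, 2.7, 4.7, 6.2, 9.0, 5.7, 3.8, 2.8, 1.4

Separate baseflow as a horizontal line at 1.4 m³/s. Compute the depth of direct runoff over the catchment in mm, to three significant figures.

d ≈ 6.72 mm

Direct runoff: 0.0, 1.3, 3.3, 4.8, 7.6, 4.3, 2.4, 1.4, 0.0 m³/s; ΣQ_DR = 25.10 m³/s.
V = ΣQ_DR · Δt = 25.10 × 900 s = 22590 m³.
Over A = 3.36 km², depth = V / A = 6.72 mm.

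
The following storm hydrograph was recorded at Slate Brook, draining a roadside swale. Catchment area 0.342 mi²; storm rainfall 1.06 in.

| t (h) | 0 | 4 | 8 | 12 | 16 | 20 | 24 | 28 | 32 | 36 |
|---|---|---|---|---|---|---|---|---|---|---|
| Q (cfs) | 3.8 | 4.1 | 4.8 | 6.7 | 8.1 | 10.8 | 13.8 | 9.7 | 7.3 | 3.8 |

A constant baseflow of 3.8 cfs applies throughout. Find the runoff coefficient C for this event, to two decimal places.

ΣQ_DR = 34.90 cfs; V = ΣQ_DR·Δt = 5.026 × 10^5 ft³.
Runoff depth d = V / A = 0.6325 in.
C = d / P = 0.6325 / 1.06 = 0.60.

C ≈ 0.60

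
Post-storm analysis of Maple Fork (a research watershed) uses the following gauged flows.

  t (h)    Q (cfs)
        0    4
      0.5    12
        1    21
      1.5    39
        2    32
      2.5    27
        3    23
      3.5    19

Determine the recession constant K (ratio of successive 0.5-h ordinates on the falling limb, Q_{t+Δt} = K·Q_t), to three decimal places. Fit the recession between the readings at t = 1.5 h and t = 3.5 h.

K ≈ 0.835

Using the recession-limb readings at t = 1.5 h and t = 3.5 h: Q falls from 39 to 19 cfs over 4 intervals.
K = (Q₂/Q₁)^(1/4) = (19/39)^(1/4) = 0.835.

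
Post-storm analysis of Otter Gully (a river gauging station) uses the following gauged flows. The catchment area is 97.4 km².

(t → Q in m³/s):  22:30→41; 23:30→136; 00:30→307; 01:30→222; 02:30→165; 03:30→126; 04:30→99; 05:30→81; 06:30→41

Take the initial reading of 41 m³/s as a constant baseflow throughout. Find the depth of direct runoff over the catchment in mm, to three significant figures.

Direct runoff: 0.0, 95.0, 266.0, 181.0, 124.0, 85.0, 58.0, 40.0, 0.0 m³/s; ΣQ_DR = 849.0 m³/s.
V = ΣQ_DR · Δt = 849.0 × 3600 s = 3.056 × 10^6 m³.
Over A = 97.4 km², depth = V / A = 31.4 mm.

d ≈ 31.4 mm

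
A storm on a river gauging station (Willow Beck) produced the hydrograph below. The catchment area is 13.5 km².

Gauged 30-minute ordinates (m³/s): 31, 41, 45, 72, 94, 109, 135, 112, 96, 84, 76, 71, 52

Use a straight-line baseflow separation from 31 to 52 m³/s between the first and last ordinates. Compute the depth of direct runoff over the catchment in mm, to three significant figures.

Direct runoff: 0.00, 8.25, 10.50, 35.75, 56.00, 69.25, 93.50, 68.75, 51.00, 37.25, 27.50, 20.75, 0.00 m³/s; ΣQ_DR = 478.5 m³/s.
V = ΣQ_DR · Δt = 478.5 × 1800 s = 8.613 × 10^5 m³.
Over A = 13.5 km², depth = V / A = 63.8 mm.

d ≈ 63.8 mm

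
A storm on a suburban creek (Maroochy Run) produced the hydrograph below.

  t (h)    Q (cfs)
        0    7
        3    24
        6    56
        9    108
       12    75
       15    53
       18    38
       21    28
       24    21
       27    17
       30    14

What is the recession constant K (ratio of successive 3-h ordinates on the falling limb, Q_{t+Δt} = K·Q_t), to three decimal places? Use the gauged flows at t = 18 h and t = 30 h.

Using the recession-limb readings at t = 18 h and t = 30 h: Q falls from 38 to 14 cfs over 4 intervals.
K = (Q₂/Q₁)^(1/4) = (14/38)^(1/4) = 0.779.

K ≈ 0.779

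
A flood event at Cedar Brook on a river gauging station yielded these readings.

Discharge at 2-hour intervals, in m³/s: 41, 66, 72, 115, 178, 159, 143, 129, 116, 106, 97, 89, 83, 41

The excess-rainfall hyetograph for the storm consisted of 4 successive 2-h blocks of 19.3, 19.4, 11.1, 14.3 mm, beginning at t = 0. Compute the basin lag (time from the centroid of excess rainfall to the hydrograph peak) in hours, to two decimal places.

Centroid of excess rainfall: t_c = Σ P_i·t̄_i / ΣP_i = 3.6365 h (block centres at 1, 3, 5, 7 h).
Hydrograph peak occurs at t = 8 h, so basin lag t_L = 8 − 3.6365 = 4.36 h.

t_L ≈ 4.36 h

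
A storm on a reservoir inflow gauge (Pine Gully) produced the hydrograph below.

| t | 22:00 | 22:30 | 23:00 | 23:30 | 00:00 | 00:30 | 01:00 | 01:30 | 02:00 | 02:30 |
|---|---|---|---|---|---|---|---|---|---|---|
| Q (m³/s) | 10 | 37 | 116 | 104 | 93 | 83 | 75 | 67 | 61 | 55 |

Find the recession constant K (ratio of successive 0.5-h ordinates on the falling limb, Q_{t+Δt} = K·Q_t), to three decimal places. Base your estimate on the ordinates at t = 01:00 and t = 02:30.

K ≈ 0.902

Using the recession-limb readings at t = 01:00 and t = 02:30: Q falls from 75 to 55 m³/s over 3 intervals.
K = (Q₂/Q₁)^(1/3) = (55/75)^(1/3) = 0.902.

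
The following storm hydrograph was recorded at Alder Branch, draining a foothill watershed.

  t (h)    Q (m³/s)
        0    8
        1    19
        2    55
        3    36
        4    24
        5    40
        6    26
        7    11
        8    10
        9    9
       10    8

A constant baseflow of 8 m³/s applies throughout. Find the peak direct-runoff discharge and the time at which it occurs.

Subtracting baseflow gives direct-runoff ordinates: 0.0, 11.0, 47.0, 28.0, 16.0, 32.0, 18.0, 3.0, 2.0, 1.0, 0.0 m³/s.
The maximum is 47.0 m³/s, occurring at the reading for t = 2 h.

Q_p = 47.0 m³/s at t = 2 h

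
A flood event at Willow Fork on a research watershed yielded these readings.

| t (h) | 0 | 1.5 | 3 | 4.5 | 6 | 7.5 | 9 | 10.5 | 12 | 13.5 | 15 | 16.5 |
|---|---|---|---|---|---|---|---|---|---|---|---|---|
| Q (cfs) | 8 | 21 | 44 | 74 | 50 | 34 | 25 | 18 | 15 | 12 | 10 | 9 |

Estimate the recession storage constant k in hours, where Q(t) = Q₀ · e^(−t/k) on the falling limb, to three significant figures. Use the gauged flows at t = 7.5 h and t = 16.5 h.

k ≈ 6.77 h

On the falling limb, Q drops from 34 to 9 cfs between t = 7.5 h and t = 16.5 h (Δt = 9 h).
k = −Δt / ln(Q₂/Q₁) = −9 / ln(9/34) = 6.77 h.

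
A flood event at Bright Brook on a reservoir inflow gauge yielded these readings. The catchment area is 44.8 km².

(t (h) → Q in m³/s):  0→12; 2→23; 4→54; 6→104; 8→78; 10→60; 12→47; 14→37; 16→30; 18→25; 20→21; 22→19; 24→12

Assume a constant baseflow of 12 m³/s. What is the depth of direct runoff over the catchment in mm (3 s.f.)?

Direct runoff: 0.0, 11.0, 42.0, 92.0, 66.0, 48.0, 35.0, 25.0, 18.0, 13.0, 9.0, 7.0, 0.0 m³/s; ΣQ_DR = 366.0 m³/s.
V = ΣQ_DR · Δt = 366.0 × 7200 s = 2.635 × 10^6 m³.
Over A = 44.8 km², depth = V / A = 58.8 mm.

d ≈ 58.8 mm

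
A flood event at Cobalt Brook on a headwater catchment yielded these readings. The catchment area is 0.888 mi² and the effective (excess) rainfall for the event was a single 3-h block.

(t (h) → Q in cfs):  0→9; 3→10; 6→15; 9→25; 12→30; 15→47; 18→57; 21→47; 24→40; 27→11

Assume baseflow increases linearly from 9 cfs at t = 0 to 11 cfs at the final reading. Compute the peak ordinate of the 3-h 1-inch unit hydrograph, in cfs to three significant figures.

U_p ≈ 46.7 cfs

Direct runoff: 0.00, 0.78, 5.56, 15.33, 20.11, 36.89, 46.67, 36.44, 29.22, 0.00 cfs; ΣQ_DR = 191.0 cfs, peak = 46.67 cfs.
Runoff depth d = ΣQ_DR·Δt / A = 191.0 × 10800 / (0.888 mi²) = 0.9999 in.
The 1-inch UH is the DRH scaled by (1 in)/d, so U_p = 46.67 × 1/0.9999 = 46.7 cfs.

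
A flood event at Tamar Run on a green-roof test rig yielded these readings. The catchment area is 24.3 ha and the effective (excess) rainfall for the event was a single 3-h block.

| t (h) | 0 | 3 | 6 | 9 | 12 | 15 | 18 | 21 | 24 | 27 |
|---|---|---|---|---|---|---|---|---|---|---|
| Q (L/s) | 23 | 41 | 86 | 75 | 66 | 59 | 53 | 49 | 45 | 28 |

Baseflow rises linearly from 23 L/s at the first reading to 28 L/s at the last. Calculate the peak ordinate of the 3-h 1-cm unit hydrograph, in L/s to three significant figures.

U_p ≈ 51.6 L/s

Direct runoff: 0.00, 17.44, 61.89, 50.33, 40.78, 33.22, 26.67, 22.11, 17.56, 0.00 L/s; ΣQ_DR = 270.0 L/s, peak = 61.89 L/s.
Runoff depth d = ΣQ_DR·Δt / A = 270.0 × 10800 / (24.3 ha) = 12.00 mm.
The 1-cm UH is the DRH scaled by (10 mm)/d, so U_p = 61.89 × 10/12.00 = 51.6 L/s.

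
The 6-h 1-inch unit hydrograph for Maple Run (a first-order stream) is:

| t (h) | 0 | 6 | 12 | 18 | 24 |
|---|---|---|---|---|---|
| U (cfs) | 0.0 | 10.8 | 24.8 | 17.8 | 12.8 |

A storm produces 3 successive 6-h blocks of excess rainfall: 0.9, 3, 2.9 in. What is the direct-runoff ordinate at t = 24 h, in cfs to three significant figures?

Q ≈ 137 cfs

By discrete convolution, Q_j = Σ (P_i / 1 in) · U_{j−i}.
At t = 24 h (j=4): Q = (0.9/1)·12.8 + (3/1)·17.8 + (2.9/1)·24.8 = 137 cfs.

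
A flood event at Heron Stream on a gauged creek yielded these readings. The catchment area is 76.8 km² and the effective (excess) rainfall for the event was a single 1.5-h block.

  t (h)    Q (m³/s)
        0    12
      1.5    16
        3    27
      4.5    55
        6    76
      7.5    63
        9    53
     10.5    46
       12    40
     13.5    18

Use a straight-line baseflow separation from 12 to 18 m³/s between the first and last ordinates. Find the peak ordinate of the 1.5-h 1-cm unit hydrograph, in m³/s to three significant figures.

U_p ≈ 34.1 m³/s

Direct runoff: 0.00, 3.33, 13.67, 41.00, 61.33, 47.67, 37.00, 29.33, 22.67, 0.00 m³/s; ΣQ_DR = 256.0 m³/s, peak = 61.33 m³/s.
Runoff depth d = ΣQ_DR·Δt / A = 256.0 × 5400 / (76.8 km²) = 18.00 mm.
The 1-cm UH is the DRH scaled by (10 mm)/d, so U_p = 61.33 × 10/18.00 = 34.1 m³/s.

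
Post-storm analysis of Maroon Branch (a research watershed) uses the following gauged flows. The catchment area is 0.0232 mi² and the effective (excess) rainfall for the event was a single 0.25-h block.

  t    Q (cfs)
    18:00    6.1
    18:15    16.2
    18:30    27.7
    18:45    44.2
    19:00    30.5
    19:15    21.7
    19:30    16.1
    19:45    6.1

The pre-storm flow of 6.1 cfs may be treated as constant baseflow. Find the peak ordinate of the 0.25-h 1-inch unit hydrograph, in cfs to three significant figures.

U_p ≈ 19.0 cfs

Direct runoff: 0.0, 10.1, 21.6, 38.1, 24.4, 15.6, 10.0, 0.0 cfs; ΣQ_DR = 119.8 cfs, peak = 38.1 cfs.
Runoff depth d = ΣQ_DR·Δt / A = 119.8 × 900 / (0.0232 mi²) = 2.000 in.
The 1-inch UH is the DRH scaled by (1 in)/d, so U_p = 38.1 × 1/2.000 = 19.0 cfs.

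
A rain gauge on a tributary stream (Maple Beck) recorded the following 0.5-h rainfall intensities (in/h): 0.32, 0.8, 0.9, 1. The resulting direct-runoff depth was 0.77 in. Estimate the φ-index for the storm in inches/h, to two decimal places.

Only the 3 blocks with intensity above φ contribute runoff: 0.8, 0.9, 1 in/h.
Σ(I−φ)·Δt = d  ⇒  (0.8+0.9+1 − 3φ)·0.5 = 0.77
φ = (2.700 − 0.77/0.5) / 3 = 0.39 in/h.

φ ≈ 0.39 in/h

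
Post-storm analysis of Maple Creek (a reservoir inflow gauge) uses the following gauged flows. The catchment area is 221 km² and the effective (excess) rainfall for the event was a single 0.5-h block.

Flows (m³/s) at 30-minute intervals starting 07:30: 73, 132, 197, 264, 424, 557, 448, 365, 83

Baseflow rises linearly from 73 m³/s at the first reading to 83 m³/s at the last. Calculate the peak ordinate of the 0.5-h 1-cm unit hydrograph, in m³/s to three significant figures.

Direct runoff: 0.00, 57.75, 121.50, 187.25, 346.00, 477.75, 367.50, 283.25, 0.00 m³/s; ΣQ_DR = 1841 m³/s, peak = 477.75 m³/s.
Runoff depth d = ΣQ_DR·Δt / A = 1841 × 1800 / (221 km²) = 14.99 mm.
The 1-cm UH is the DRH scaled by (10 mm)/d, so U_p = 477.75 × 10/14.99 = 319 m³/s.

U_p ≈ 319 m³/s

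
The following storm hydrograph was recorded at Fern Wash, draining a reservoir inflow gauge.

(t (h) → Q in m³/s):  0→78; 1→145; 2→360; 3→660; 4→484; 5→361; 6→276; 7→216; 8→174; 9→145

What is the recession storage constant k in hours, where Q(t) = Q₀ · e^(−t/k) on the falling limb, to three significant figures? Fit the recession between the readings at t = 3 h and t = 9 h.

k ≈ 3.96 h

On the falling limb, Q drops from 660 to 145 m³/s between t = 3 h and t = 9 h (Δt = 6 h).
k = −Δt / ln(Q₂/Q₁) = −6 / ln(145/660) = 3.96 h.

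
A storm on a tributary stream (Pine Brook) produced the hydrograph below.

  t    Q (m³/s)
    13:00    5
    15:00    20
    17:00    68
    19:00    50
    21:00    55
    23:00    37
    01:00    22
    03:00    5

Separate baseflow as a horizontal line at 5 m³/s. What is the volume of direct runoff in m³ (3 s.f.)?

V ≈ 1.60 × 10^6 m³

Direct-runoff ordinates (Q − Q_b): 0.0, 15.0, 63.0, 45.0, 50.0, 32.0, 17.0, 0.0 m³/s.
ΣQ_DR = 222.0 m³/s.
With Δt = 2 h = 7200 s, V = ΣQ_DR · Δt = 222.0 × 7200 = 1.60 × 10^6 m³.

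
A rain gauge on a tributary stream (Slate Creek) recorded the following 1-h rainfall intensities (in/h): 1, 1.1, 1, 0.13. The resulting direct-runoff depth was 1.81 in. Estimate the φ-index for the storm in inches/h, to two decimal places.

φ ≈ 0.43 in/h

Only the 3 blocks with intensity above φ contribute runoff: 1, 1.1, 1 in/h.
Σ(I−φ)·Δt = d  ⇒  (1+1.1+1 − 3φ)·1 = 1.81
φ = (3.100 − 1.81/1) / 3 = 0.43 in/h.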